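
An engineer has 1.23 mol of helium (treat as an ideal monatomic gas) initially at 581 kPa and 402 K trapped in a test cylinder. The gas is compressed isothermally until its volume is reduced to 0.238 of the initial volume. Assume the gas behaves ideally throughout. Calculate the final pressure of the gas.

2440 kPa

V₁ = nRT₁/P₁ = 1.23×8.314×402/581 = 7.08 L.
Isothermal: T stays 402 K; PV = const ⇒ V₂ = 1.68 L, P₂ = 2440 kPa.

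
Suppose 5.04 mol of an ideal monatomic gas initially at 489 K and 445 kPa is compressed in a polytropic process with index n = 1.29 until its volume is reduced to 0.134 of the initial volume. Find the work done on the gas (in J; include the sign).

55900 J

V₁ = nRT₁/P₁ = 5.04×8.314×489/445 = 46.0 L.
Polytropic n=1.29: T₂ = T₁(V₁/V₂)^(n−1) = 489×(7.46)^0.29 = 876 K; P₂ = P₁(V₁/V₂)^n = 5950 kPa.
W = (P₁V₁−P₂V₂)/(n−1) = (445×46.0−5950×6.17)/0.29 = -55900 J.
Work done on the gas = −W_by = 55900 J.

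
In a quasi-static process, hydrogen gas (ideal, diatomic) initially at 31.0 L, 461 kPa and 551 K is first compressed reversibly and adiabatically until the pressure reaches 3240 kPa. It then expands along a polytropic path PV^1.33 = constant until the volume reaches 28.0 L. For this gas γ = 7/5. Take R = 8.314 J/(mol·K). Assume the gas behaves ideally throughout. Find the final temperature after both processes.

n = P₁V₁/(RT₁) = 461×31.0/(8.314×551) = 3.12 mol.
Step 1 — Adiabatic: T₂/T₁ = (P₂/P₁)^((γ−1)/γ) ⇒ T₂ = 551×(7.03)^0.286 = 962 K; V₂ = 7.70 L.
ΔU = nCvΔT = 3.12×20.8×(962−551) = 26600 J.
Q = 0 for an adiabatic process, so W = −ΔU = -26600 J.
State after step 1: P = 3240 kPa, V = 7.70 L, T = 962 K.
Step 2 — Polytropic n=1.33: T₂ = T₁(V₁/V₂)^(n−1) = 962×(0.275)^0.33 = 628 K; P₂ = P₁(V₁/V₂)^n = 582 kPa.
W = (P₁V₁−P₂V₂)/(n−1) = (3240×7.70−582×28.0)/0.33 = 26200 J.
ΔU = nCvΔT = 3.12×20.8×(628−962) = -21600 J.
Q = ΔU + W = 4590 J.
Net over both steps: W = -415 J, Q = 4590 J, ΔU = 5000 J.

628 K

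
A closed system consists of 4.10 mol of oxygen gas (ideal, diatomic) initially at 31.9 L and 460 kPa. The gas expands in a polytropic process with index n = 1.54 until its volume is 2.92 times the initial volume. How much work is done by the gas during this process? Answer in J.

T₁ = P₁V₁/(nR) = 460×31.9/(4.10×8.314) = 430 K.
Polytropic n=1.54: T₂ = T₁(V₁/V₂)^(n−1) = 430×(0.342)^0.54 = 241 K; P₂ = P₁(V₁/V₂)^n = 88.3 kPa.
W = (P₁V₁−P₂V₂)/(n−1) = (460×31.9−88.3×93.1)/0.54 = 11900 J.

11900 J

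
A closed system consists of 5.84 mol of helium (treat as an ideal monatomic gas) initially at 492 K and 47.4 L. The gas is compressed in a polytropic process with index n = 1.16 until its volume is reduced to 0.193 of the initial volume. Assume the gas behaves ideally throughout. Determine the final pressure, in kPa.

P₁ = nRT₁/V₁ = 5.84×8.314×492/47.4 = 504 kPa.
Polytropic n=1.16: T₂ = T₁(V₁/V₂)^(n−1) = 492×(5.18)^0.16 = 640 K; P₂ = P₁(V₁/V₂)^n = 3400 kPa.

3400 kPa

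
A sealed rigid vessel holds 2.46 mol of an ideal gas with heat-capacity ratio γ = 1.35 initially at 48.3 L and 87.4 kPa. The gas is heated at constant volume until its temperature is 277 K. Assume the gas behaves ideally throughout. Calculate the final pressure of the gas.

T₁ = P₁V₁/(nR) = 87.4×48.3/(2.46×8.314) = 206 K.
Isochoric: V stays 48.3 L; P/T = const ⇒ T₂ = 277 K, P₂ = 117 kPa.

117 kPa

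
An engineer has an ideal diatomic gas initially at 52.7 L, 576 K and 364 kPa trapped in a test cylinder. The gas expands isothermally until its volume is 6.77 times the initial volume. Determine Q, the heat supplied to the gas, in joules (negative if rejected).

n = P₁V₁/(RT₁) = 364×52.7/(8.314×576) = 4.01 mol.
Isothermal: T stays 576 K; PV = const ⇒ V₂ = 357 L, P₂ = 53.8 kPa.
ΔU = 0 (ideal gas, T constant).
W = nRT ln(V₂/V₁) = 4.01×8.314×576×ln(6.77) = 36700 J.
Q = ΔU + W = 36700 J.

36700 J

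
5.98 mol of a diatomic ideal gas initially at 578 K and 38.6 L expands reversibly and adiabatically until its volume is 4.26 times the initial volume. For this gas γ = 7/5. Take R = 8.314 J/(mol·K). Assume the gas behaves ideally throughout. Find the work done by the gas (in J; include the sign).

P₁ = nRT₁/V₁ = 5.98×8.314×578/38.6 = 744 kPa.
Adiabatic: TV^(γ−1) = const ⇒ T₂ = 578×(0.235)^0.400 = 324 K; PV^γ = const ⇒ P₂ = 97.9 kPa.
ΔU = nCvΔT = 5.98×20.8×(324−578) = -31600 J.
Q = 0 for an adiabatic process, so W = −ΔU = 31600 J.

31600 J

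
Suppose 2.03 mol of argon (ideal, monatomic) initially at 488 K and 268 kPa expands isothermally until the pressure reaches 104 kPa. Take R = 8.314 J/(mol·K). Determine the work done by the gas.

V₁ = nRT₁/P₁ = 2.03×8.314×488/268 = 30.7 L.
Isothermal: T stays 488 K; PV = const ⇒ V₂ = 79.2 L, P₂ = 104 kPa.
W = nRT ln(V₂/V₁) = 2.03×8.314×488×ln(2.58) = 7800 J.

7800 J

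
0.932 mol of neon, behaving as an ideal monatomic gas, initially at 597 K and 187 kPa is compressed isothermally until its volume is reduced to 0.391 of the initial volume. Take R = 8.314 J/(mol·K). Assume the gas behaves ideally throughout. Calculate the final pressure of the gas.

V₁ = nRT₁/P₁ = 0.932×8.314×597/187 = 24.7 L.
Isothermal: T stays 597 K; PV = const ⇒ V₂ = 9.67 L, P₂ = 478 kPa.

478 kPa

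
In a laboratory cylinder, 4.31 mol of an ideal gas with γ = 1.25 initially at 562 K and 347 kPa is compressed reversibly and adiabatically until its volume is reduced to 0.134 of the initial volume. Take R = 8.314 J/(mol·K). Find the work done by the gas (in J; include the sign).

V₁ = nRT₁/P₁ = 4.31×8.314×562/347 = 58.0 L.
Adiabatic: TV^(γ−1) = const ⇒ T₂ = 562×(7.46)^0.250 = 929 K; PV^γ = const ⇒ P₂ = 4280 kPa.
ΔU = nCvΔT = 4.31×33.3×(929−562) = 52600 J.
Q = 0 for an adiabatic process, so W = −ΔU = -52600 J.

-52600 J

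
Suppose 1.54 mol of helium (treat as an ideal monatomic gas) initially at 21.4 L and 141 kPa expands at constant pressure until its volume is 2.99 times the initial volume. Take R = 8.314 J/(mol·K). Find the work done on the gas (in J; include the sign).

T₁ = P₁V₁/(nR) = 141×21.4/(1.54×8.314) = 236 K.
Isobaric: P stays 141 kPa; V/T = const ⇒ T₂ = 705 K, V₂ = 64.0 L.
W = PΔV = 141×(64.0−21.4) kPa·L = 6000 J.
Work done on the gas = −W_by = -6000 J.

-6000 J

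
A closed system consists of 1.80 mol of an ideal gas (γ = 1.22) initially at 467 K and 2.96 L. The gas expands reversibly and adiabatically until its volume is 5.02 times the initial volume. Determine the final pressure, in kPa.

330 kPa

P₁ = nRT₁/V₁ = 1.80×8.314×467/2.96 = 2360 kPa.
Adiabatic: TV^(γ−1) = const ⇒ T₂ = 467×(0.199)^0.220 = 327 K; PV^γ = const ⇒ P₂ = 330 kPa.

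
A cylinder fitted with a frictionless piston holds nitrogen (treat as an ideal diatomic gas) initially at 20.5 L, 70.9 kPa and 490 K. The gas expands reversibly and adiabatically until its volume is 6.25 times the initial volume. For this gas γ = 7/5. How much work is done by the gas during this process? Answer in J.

n = P₁V₁/(RT₁) = 70.9×20.5/(8.314×490) = 0.357 mol.
Adiabatic: TV^(γ−1) = const ⇒ T₂ = 490×(0.160)^0.400 = 235 K; PV^γ = const ⇒ P₂ = 5.45 kPa.
ΔU = nCvΔT = 0.357×20.8×(235−490) = -1890 J.
Q = 0 for an adiabatic process, so W = −ΔU = 1890 J.

1890 J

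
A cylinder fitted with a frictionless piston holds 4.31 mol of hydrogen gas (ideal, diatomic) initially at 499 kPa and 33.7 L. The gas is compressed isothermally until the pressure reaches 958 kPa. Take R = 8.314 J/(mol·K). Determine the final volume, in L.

17.6 L

T₁ = P₁V₁/(nR) = 499×33.7/(4.31×8.314) = 469 K.
Isothermal: T stays 469 K; PV = const ⇒ V₂ = 17.6 L, P₂ = 958 kPa.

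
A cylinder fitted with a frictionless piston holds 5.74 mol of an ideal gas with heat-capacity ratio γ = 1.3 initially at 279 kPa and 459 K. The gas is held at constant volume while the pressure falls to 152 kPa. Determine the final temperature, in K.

250 K

V₁ = nRT₁/P₁ = 5.74×8.314×459/279 = 78.5 L.
Isochoric: V stays 78.5 L; P/T = const ⇒ T₂ = 250 K, P₂ = 152 kPa.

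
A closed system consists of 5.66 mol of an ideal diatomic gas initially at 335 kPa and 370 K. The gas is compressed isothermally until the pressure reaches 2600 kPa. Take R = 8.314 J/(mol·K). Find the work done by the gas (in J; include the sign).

V₁ = nRT₁/P₁ = 5.66×8.314×370/335 = 52.0 L.
Isothermal: T stays 370 K; PV = const ⇒ V₂ = 6.70 L, P₂ = 2600 kPa.
W = nRT ln(V₂/V₁) = 5.66×8.314×370×ln(0.129) = -35700 J.

-35700 J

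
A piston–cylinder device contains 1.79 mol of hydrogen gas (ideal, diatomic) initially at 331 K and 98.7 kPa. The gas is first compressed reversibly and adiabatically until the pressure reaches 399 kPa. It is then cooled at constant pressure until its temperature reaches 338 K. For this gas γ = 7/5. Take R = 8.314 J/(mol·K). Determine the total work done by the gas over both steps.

V₁ = nRT₁/P₁ = 1.79×8.314×331/98.7 = 49.9 L.
Step 1 — Adiabatic: T₂/T₁ = (P₂/P₁)^((γ−1)/γ) ⇒ T₂ = 331×(4.04)^0.286 = 493 K; V₂ = 18.4 L.
ΔU = nCvΔT = 1.79×20.8×(493−331) = 6040 J.
Q = 0 for an adiabatic process, so W = −ΔU = -6040 J.
State after step 1: P = 399 kPa, V = 18.4 L, T = 493 K.
Step 2 — Isobaric: P stays 399 kPa; V/T = const ⇒ T₂ = 338 K, V₂ = 12.6 L.
W = PΔV = 399×(12.6−18.4) kPa·L = -2310 J.
ΔU = nCvΔT = 1.79×20.8×(338−493) = -5780 J.
Q = ΔU + W = nCpΔT = -8090 J.
Net over both steps: W = -8350 J, Q = -8090 J, ΔU = 260 J.

-8350 J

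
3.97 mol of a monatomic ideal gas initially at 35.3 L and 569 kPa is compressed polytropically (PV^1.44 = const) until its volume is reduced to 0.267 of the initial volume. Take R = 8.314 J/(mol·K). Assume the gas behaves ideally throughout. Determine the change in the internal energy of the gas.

23700 J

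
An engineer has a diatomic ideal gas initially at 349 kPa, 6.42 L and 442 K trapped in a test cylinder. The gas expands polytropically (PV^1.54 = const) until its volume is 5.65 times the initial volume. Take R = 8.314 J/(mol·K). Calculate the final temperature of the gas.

174 K

Polytropic n=1.54: T₂ = T₁(V₁/V₂)^(n−1) = 442×(0.177)^0.54 = 174 K; P₂ = P₁(V₁/V₂)^n = 24.2 kPa.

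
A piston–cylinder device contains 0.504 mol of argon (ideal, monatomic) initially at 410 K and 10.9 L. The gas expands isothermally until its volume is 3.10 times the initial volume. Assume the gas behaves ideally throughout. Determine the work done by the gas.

1940 J

P₁ = nRT₁/V₁ = 0.504×8.314×410/10.9 = 158 kPa.
Isothermal: T stays 410 K; PV = const ⇒ V₂ = 33.8 L, P₂ = 50.8 kPa.
W = nRT ln(V₂/V₁) = 0.504×8.314×410×ln(3.10) = 1940 J.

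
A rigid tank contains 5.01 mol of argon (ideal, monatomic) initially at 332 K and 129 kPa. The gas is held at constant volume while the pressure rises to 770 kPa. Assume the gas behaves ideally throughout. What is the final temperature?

1980 K

V₁ = nRT₁/P₁ = 5.01×8.314×332/129 = 107 L.
Isochoric: V stays 107 L; P/T = const ⇒ T₂ = 1980 K, P₂ = 770 kPa.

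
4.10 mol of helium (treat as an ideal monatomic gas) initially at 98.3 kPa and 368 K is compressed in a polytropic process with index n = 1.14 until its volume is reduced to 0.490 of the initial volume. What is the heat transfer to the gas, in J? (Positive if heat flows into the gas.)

V₁ = nRT₁/P₁ = 4.10×8.314×368/98.3 = 128 L.
Polytropic n=1.14: T₂ = T₁(V₁/V₂)^(n−1) = 368×(2.04)^0.14 = 407 K; P₂ = P₁(V₁/V₂)^n = 222 kPa.
W = (P₁V₁−P₂V₂)/(n−1) = (98.3×128−222×62.5)/0.14 = -9410 J.
ΔU = nCvΔT = 4.10×12.5×(407−368) = 1980 J.
Q = ΔU + W = -7430 J.

-7430 J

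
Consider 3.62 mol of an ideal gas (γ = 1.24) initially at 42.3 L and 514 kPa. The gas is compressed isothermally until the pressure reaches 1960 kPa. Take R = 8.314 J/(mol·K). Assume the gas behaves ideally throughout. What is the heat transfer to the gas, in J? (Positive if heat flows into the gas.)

-29100 J

T₁ = P₁V₁/(nR) = 514×42.3/(3.62×8.314) = 722 K.
Isothermal: T stays 722 K; PV = const ⇒ V₂ = 11.1 L, P₂ = 1960 kPa.
ΔU = 0 (ideal gas, T constant).
W = nRT ln(V₂/V₁) = 3.62×8.314×722×ln(0.262) = -29100 J.
Q = ΔU + W = -29100 J.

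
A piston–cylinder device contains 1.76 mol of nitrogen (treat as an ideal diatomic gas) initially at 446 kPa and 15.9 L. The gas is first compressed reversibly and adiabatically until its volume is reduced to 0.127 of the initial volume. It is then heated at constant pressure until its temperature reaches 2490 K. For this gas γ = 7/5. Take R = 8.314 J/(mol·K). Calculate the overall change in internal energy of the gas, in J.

T₁ = P₁V₁/(nR) = 446×15.9/(1.76×8.314) = 485 K.
Step 1 — Adiabatic: TV^(γ−1) = const ⇒ T₂ = 485×(7.87)^0.400 = 1110 K; PV^γ = const ⇒ P₂ = 8020 kPa.
ΔU = nCvΔT = 1.76×20.8×(1110−485) = 22700 J.
Q = 0 for an adiabatic process, so W = −ΔU = -22700 J.
State after step 1: P = 8020 kPa, V = 2.02 L, T = 1110 K.
Step 2 — Isobaric: P stays 8020 kPa; V/T = const ⇒ T₂ = 2490 K, V₂ = 4.54 L.
W = PΔV = 8020×(4.54−2.02) kPa·L = 20200 J.
ΔU = nCvΔT = 1.76×20.8×(2490−1110) = 50600 J.
Q = ΔU + W = nCpΔT = 70900 J.
Net over both steps: W = -2500 J, Q = 70900 J, ΔU = 73400 J.

73400 J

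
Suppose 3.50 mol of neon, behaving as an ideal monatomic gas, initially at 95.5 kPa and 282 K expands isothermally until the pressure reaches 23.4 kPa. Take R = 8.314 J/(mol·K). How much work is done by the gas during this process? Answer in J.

V₁ = nRT₁/P₁ = 3.50×8.314×282/95.5 = 85.9 L.
Isothermal: T stays 282 K; PV = const ⇒ V₂ = 351 L, P₂ = 23.4 kPa.
W = nRT ln(V₂/V₁) = 3.50×8.314×282×ln(4.08) = 11500 J.

11500 J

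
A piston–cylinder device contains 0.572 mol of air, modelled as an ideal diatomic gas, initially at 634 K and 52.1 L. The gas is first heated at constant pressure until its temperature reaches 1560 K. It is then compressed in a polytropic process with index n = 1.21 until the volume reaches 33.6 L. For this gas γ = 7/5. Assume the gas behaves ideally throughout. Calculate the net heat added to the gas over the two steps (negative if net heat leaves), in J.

P₁ = nRT₁/V₁ = 0.572×8.314×634/52.1 = 57.9 kPa.
Step 1 — Isobaric: P stays 57.9 kPa; V/T = const ⇒ T₂ = 1560 K, V₂ = 128 L.
W = PΔV = 57.9×(128−52.1) kPa·L = 4400 J.
ΔU = nCvΔT = 0.572×20.8×(1560−634) = 11000 J.
Q = ΔU + W = nCpΔT = 15400 J.
State after step 1: P = 57.9 kPa, V = 128 L, T = 1560 K.
Step 2 — Polytropic n=1.21: T₂ = T₁(V₁/V₂)^(n−1) = 1560×(3.82)^0.21 = 2070 K; P₂ = P₁(V₁/V₂)^n = 292 kPa.
W = (P₁V₁−P₂V₂)/(n−1) = (57.9×128−292×33.6)/0.21 = -11500 J.
ΔU = nCvΔT = 0.572×20.8×(2070−1560) = 6020 J.
Q = ΔU + W = -5450 J.
Net over both steps: W = -7070 J, Q = 9960 J, ΔU = 17000 J.

9960 J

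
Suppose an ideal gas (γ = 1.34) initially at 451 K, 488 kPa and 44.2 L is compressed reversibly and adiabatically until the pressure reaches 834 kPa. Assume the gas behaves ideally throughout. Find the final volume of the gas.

29.6 L

Adiabatic: T₂/T₁ = (P₂/P₁)^((γ−1)/γ) ⇒ T₂ = 451×(1.71)^0.254 = 517 K; V₂ = 29.6 L.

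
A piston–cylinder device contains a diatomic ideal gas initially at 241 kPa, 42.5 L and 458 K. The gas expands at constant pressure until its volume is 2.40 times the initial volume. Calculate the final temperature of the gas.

1100 K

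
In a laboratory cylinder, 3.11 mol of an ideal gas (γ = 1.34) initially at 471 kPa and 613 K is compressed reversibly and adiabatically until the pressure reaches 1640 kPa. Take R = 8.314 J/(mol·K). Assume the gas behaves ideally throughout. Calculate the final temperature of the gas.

841 K

V₁ = nRT₁/P₁ = 3.11×8.314×613/471 = 33.7 L.
Adiabatic: T₂/T₁ = (P₂/P₁)^((γ−1)/γ) ⇒ T₂ = 613×(3.48)^0.254 = 841 K; V₂ = 13.3 L.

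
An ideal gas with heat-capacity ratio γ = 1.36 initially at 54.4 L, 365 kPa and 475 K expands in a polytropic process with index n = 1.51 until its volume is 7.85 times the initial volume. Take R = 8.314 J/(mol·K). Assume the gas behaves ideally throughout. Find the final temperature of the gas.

166 K

Polytropic n=1.51: T₂ = T₁(V₁/V₂)^(n−1) = 475×(0.127)^0.51 = 166 K; P₂ = P₁(V₁/V₂)^n = 16.3 kPa.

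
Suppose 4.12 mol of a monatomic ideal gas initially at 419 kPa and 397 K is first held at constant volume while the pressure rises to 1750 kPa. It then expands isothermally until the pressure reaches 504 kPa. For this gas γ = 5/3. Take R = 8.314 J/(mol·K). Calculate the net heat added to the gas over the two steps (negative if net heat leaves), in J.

135000 J

V₁ = nRT₁/P₁ = 4.12×8.314×397/419 = 32.5 L.
Step 1 — Isochoric: V stays 32.5 L; P/T = const ⇒ T₂ = 1660 K, P₂ = 1750 kPa.
W = 0 (no volume change).
ΔU = nCvΔT = 4.12×12.5×(1660−397) = 64800 J.
Q = ΔU = 64800 J.
State after step 1: P = 1750 kPa, V = 32.5 L, T = 1660 K.
Step 2 — Isothermal: T stays 1660 K; PV = const ⇒ V₂ = 113 L, P₂ = 504 kPa.
ΔU = 0 (ideal gas, T constant).
W = nRT ln(V₂/V₁) = 4.12×8.314×1660×ln(3.47) = 70700 J.
Q = ΔU + W = 70700 J.
Net over both steps: W = 70700 J, Q = 135000 J, ΔU = 64800 J.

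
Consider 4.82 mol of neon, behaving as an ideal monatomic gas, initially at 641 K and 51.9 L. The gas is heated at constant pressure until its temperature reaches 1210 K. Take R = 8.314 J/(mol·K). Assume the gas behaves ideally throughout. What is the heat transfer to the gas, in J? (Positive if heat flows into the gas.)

P₁ = nRT₁/V₁ = 4.82×8.314×641/51.9 = 495 kPa.
Isobaric: P stays 495 kPa; V/T = const ⇒ T₂ = 1210 K, V₂ = 98.0 L.
W = PΔV = 495×(98.0−51.9) kPa·L = 22800 J.
ΔU = nCvΔT = 4.82×12.5×(1210−641) = 34200 J.
Q = ΔU + W = nCpΔT = 57000 J.

57000 J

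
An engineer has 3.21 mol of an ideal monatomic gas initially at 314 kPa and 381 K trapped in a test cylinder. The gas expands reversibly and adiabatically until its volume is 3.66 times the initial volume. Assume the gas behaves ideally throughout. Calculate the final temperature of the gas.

160 K

V₁ = nRT₁/P₁ = 3.21×8.314×381/314 = 32.4 L.
Adiabatic: TV^(γ−1) = const ⇒ T₂ = 381×(0.273)^0.667 = 160 K; PV^γ = const ⇒ P₂ = 36.1 kPa.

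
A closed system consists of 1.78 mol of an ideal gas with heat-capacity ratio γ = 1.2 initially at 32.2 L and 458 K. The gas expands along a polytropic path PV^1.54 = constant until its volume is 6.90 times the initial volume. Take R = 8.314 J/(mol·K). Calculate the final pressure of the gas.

P₁ = nRT₁/V₁ = 1.78×8.314×458/32.2 = 210 kPa.
Polytropic n=1.54: T₂ = T₁(V₁/V₂)^(n−1) = 458×(0.145)^0.54 = 161 K; P₂ = P₁(V₁/V₂)^n = 10.8 kPa.

10.8 kPa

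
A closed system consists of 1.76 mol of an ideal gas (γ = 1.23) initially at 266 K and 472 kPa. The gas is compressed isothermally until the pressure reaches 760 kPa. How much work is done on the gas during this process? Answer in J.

V₁ = nRT₁/P₁ = 1.76×8.314×266/472 = 8.25 L.
Isothermal: T stays 266 K; PV = const ⇒ V₂ = 5.12 L, P₂ = 760 kPa.
W = nRT ln(V₂/V₁) = 1.76×8.314×266×ln(0.621) = -1850 J.
Work done on the gas = −W_by = 1850 J.

1850 J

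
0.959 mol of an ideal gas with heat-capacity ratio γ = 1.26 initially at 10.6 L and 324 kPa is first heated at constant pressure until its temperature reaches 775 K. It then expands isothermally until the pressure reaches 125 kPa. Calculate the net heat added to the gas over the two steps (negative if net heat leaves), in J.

T₁ = P₁V₁/(nR) = 324×10.6/(0.959×8.314) = 431 K.
Step 1 — Isobaric: P stays 324 kPa; V/T = const ⇒ T₂ = 775 K, V₂ = 19.1 L.
W = PΔV = 324×(19.1−10.6) kPa·L = 2740 J.
ΔU = nCvΔT = 0.959×32.0×(775−431) = 10600 J.
Q = ΔU + W = nCpΔT = 13300 J.
State after step 1: P = 324 kPa, V = 19.1 L, T = 775 K.
Step 2 — Isothermal: T stays 775 K; PV = const ⇒ V₂ = 49.4 L, P₂ = 125 kPa.
ΔU = 0 (ideal gas, T constant).
W = nRT ln(V₂/V₁) = 0.959×8.314×775×ln(2.59) = 5890 J.
Q = ΔU + W = 5890 J.
Net over both steps: W = 8630 J, Q = 19200 J, ΔU = 10600 J.

19200 J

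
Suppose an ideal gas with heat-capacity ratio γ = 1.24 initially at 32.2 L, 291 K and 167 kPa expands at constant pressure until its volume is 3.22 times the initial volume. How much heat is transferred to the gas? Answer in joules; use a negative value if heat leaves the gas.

61700 J

n = P₁V₁/(RT₁) = 167×32.2/(8.314×291) = 2.22 mol.
Isobaric: P stays 167 kPa; V/T = const ⇒ T₂ = 937 K, V₂ = 104 L.
W = PΔV = 167×(104−32.2) kPa·L = 11900 J.
ΔU = nCvΔT = 2.22×34.6×(937−291) = 49700 J.
Q = ΔU + W = nCpΔT = 61700 J.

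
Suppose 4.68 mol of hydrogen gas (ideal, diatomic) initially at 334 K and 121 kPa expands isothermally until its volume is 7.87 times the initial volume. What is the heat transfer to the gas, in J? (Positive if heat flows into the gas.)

26800 J

V₁ = nRT₁/P₁ = 4.68×8.314×334/121 = 107 L.
Isothermal: T stays 334 K; PV = const ⇒ V₂ = 845 L, P₂ = 15.4 kPa.
ΔU = 0 (ideal gas, T constant).
W = nRT ln(V₂/V₁) = 4.68×8.314×334×ln(7.87) = 26800 J.
Q = ΔU + W = 26800 J.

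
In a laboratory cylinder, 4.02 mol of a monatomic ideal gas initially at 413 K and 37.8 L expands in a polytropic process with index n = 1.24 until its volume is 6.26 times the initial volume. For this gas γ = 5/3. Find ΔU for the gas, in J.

-7370 J

P₁ = nRT₁/V₁ = 4.02×8.314×413/37.8 = 365 kPa.
Polytropic n=1.24: T₂ = T₁(V₁/V₂)^(n−1) = 413×(0.160)^0.24 = 266 K; P₂ = P₁(V₁/V₂)^n = 37.6 kPa.
For an ideal gas ΔU = nCvΔT with Cv = (3/2)R = 12.5 J/(mol·K).
ΔU = 4.02×12.5×(266−413) = -7370 J.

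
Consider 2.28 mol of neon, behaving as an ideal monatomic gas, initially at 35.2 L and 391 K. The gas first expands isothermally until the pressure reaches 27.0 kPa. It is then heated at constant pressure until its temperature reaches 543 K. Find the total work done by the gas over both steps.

P₁ = nRT₁/V₁ = 2.28×8.314×391/35.2 = 211 kPa.
Step 1 — Isothermal: T stays 391 K; PV = const ⇒ V₂ = 275 L, P₂ = 27.0 kPa.
ΔU = 0 (ideal gas, T constant).
W = nRT ln(V₂/V₁) = 2.28×8.314×391×ln(7.80) = 15200 J.
Q = ΔU + W = 15200 J.
State after step 1: P = 27.0 kPa, V = 275 L, T = 391 K.
Step 2 — Isobaric: P stays 27.0 kPa; V/T = const ⇒ T₂ = 543 K, V₂ = 381 L.
W = PΔV = 27.0×(381−275) kPa·L = 2880 J.
ΔU = nCvΔT = 2.28×12.5×(543−391) = 4320 J.
Q = ΔU + W = nCpΔT = 7200 J.
Net over both steps: W = 18100 J, Q = 22400 J, ΔU = 4320 J.

18100 J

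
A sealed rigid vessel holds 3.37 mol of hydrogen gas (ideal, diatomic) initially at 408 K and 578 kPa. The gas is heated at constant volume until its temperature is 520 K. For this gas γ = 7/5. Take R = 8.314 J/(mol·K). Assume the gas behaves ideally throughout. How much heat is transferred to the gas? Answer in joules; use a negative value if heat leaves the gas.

7850 J

V₁ = nRT₁/P₁ = 3.37×8.314×408/578 = 19.8 L.
Isochoric: V stays 19.8 L; P/T = const ⇒ T₂ = 520 K, P₂ = 737 kPa.
W = 0 (no volume change).
ΔU = nCvΔT = 3.37×20.8×(520−408) = 7850 J.
Q = ΔU = 7850 J.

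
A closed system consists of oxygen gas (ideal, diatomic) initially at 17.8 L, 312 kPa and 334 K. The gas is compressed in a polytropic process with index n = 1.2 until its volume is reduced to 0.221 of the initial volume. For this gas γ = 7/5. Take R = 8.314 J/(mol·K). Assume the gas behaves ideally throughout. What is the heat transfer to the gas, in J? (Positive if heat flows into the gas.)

-4890 J

n = P₁V₁/(RT₁) = 312×17.8/(8.314×334) = 2.00 mol.
Polytropic n=1.2: T₂ = T₁(V₁/V₂)^(n−1) = 334×(4.52)^0.20 = 452 K; P₂ = P₁(V₁/V₂)^n = 1910 kPa.
W = (P₁V₁−P₂V₂)/(n−1) = (312×17.8−1910×3.93)/0.20 = -9790 J.
ΔU = nCvΔT = 2.00×20.8×(452−334) = 4890 J.
Q = ΔU + W = -4890 J.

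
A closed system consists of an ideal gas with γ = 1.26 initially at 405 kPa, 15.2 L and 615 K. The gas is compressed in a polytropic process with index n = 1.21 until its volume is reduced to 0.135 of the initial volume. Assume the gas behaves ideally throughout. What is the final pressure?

4570 kPa

Polytropic n=1.21: T₂ = T₁(V₁/V₂)^(n−1) = 615×(7.41)^0.21 = 936 K; P₂ = P₁(V₁/V₂)^n = 4570 kPa.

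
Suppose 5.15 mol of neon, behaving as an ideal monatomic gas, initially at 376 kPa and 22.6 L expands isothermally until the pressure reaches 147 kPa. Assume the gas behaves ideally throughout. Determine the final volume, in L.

T₁ = P₁V₁/(nR) = 376×22.6/(5.15×8.314) = 198 K.
Isothermal: T stays 198 K; PV = const ⇒ V₂ = 57.8 L, P₂ = 147 kPa.

57.8 L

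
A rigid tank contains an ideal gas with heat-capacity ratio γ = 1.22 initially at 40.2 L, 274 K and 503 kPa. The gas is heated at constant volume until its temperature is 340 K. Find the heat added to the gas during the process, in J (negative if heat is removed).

22100 J

n = P₁V₁/(RT₁) = 503×40.2/(8.314×274) = 8.88 mol.
Isochoric: V stays 40.2 L; P/T = const ⇒ T₂ = 340 K, P₂ = 624 kPa.
W = 0 (no volume change).
ΔU = nCvΔT = 8.88×37.8×(340−274) = 22100 J.
Q = ΔU = 22100 J.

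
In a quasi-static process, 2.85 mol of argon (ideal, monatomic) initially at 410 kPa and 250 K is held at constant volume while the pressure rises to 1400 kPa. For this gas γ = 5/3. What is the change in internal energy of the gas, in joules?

V₁ = nRT₁/P₁ = 2.85×8.314×250/410 = 14.4 L.
Isochoric: V stays 14.4 L; P/T = const ⇒ T₂ = 854 K, P₂ = 1400 kPa.
For an ideal gas ΔU = nCvΔT with Cv = (3/2)R = 12.5 J/(mol·K).
ΔU = 2.85×12.5×(854−250) = 21500 J.

21500 J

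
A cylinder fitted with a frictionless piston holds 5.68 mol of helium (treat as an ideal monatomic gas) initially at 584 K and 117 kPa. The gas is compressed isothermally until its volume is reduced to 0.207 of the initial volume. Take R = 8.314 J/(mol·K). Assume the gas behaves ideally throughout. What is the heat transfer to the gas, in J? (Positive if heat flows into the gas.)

-43400 J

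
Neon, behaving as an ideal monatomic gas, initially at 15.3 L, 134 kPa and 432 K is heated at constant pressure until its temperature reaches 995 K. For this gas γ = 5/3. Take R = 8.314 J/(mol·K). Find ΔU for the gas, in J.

n = P₁V₁/(RT₁) = 134×15.3/(8.314×432) = 0.571 mol.
Isobaric: P stays 134 kPa; V/T = const ⇒ T₂ = 995 K, V₂ = 35.2 L.
For an ideal gas ΔU = nCvΔT with Cv = (3/2)R = 12.5 J/(mol·K).
ΔU = 0.571×12.5×(995−432) = 4010 J.

4010 J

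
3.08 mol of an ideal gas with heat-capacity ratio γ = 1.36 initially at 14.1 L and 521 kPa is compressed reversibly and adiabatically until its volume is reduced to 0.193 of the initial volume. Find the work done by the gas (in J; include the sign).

-16500 J

T₁ = P₁V₁/(nR) = 521×14.1/(3.08×8.314) = 287 K.
Adiabatic: TV^(γ−1) = const ⇒ T₂ = 287×(5.18)^0.360 = 519 K; PV^γ = const ⇒ P₂ = 4880 kPa.
ΔU = nCvΔT = 3.08×23.1×(519−287) = 16500 J.
Q = 0 for an adiabatic process, so W = −ΔU = -16500 J.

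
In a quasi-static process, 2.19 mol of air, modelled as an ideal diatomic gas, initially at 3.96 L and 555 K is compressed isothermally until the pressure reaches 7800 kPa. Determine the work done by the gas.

P₁ = nRT₁/V₁ = 2.19×8.314×555/3.96 = 2550 kPa.
Isothermal: T stays 555 K; PV = const ⇒ V₂ = 1.30 L, P₂ = 7800 kPa.
W = nRT ln(V₂/V₁) = 2.19×8.314×555×ln(0.327) = -11300 J.

-11300 J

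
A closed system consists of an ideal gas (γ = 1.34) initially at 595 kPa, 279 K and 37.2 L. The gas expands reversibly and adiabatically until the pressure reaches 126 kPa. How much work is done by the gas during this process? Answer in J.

21200 J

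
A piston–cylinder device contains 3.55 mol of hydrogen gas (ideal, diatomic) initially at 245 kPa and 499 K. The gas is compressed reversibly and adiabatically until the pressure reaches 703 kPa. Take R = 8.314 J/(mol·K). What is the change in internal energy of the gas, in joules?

12900 J

V₁ = nRT₁/P₁ = 3.55×8.314×499/245 = 60.1 L.
Adiabatic: T₂/T₁ = (P₂/P₁)^((γ−1)/γ) ⇒ T₂ = 499×(2.87)^0.286 = 674 K; V₂ = 28.3 L.
For an ideal gas ΔU = nCvΔT with Cv = (5/2)R = 20.8 J/(mol·K).
ΔU = 3.55×20.8×(674−499) = 12900 J.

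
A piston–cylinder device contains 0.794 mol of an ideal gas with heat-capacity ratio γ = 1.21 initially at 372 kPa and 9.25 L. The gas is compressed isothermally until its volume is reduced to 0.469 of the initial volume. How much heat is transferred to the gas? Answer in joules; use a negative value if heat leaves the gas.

-2610 J

T₁ = P₁V₁/(nR) = 372×9.25/(0.794×8.314) = 521 K.
Isothermal: T stays 521 K; PV = const ⇒ V₂ = 4.34 L, P₂ = 793 kPa.
ΔU = 0 (ideal gas, T constant).
W = nRT ln(V₂/V₁) = 0.794×8.314×521×ln(0.469) = -2610 J.
Q = ΔU + W = -2610 J.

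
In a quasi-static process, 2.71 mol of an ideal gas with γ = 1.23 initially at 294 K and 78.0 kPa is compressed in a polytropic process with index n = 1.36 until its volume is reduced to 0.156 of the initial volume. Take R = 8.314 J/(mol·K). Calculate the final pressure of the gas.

V₁ = nRT₁/P₁ = 2.71×8.314×294/78.0 = 84.9 L.
Polytropic n=1.36: T₂ = T₁(V₁/V₂)^(n−1) = 294×(6.41)^0.36 = 574 K; P₂ = P₁(V₁/V₂)^n = 976 kPa.

976 kPa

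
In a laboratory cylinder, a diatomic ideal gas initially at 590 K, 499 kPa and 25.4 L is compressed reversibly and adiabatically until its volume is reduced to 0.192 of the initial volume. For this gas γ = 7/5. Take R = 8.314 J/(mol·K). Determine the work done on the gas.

n = P₁V₁/(RT₁) = 499×25.4/(8.314×590) = 2.58 mol.
Adiabatic: TV^(γ−1) = const ⇒ T₂ = 590×(5.21)^0.400 = 1140 K; PV^γ = const ⇒ P₂ = 5030 kPa.
ΔU = nCvΔT = 2.58×20.8×(1140−590) = 29600 J.
Q = 0 for an adiabatic process, so W = −ΔU = -29600 J.
Work done on the gas = −W_by = 29600 J.

29600 J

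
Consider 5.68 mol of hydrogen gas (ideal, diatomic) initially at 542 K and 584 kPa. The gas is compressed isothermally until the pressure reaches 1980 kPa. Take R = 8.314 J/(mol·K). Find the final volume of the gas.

V₁ = nRT₁/P₁ = 5.68×8.314×542/584 = 43.8 L.
Isothermal: T stays 542 K; PV = const ⇒ V₂ = 12.9 L, P₂ = 1980 kPa.

12.9 L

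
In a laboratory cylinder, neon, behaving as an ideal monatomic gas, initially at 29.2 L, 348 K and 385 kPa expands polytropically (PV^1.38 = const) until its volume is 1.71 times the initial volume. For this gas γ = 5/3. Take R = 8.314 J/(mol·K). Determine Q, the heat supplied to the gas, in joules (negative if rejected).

n = P₁V₁/(RT₁) = 385×29.2/(8.314×348) = 3.89 mol.
Polytropic n=1.38: T₂ = T₁(V₁/V₂)^(n−1) = 348×(0.585)^0.38 = 284 K; P₂ = P₁(V₁/V₂)^n = 184 kPa.
W = (P₁V₁−P₂V₂)/(n−1) = (385×29.2−184×49.9)/0.38 = 5460 J.
ΔU = nCvΔT = 3.89×12.5×(284−348) = -3110 J.
Q = ΔU + W = 2350 J.

2350 J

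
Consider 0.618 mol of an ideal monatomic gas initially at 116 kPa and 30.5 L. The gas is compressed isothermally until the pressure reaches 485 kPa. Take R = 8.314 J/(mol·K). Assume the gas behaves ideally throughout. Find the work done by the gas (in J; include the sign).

T₁ = P₁V₁/(nR) = 116×30.5/(0.618×8.314) = 689 K.
Isothermal: T stays 689 K; PV = const ⇒ V₂ = 7.29 L, P₂ = 485 kPa.
W = nRT ln(V₂/V₁) = 0.618×8.314×689×ln(0.239) = -5060 J.

-5060 J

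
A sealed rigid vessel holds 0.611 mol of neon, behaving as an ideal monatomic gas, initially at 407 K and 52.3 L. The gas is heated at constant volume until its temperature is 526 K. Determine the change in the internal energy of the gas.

907 J

P₁ = nRT₁/V₁ = 0.611×8.314×407/52.3 = 39.5 kPa.
Isochoric: V stays 52.3 L; P/T = const ⇒ T₂ = 526 K, P₂ = 51.1 kPa.
For an ideal gas ΔU = nCvΔT with Cv = (3/2)R = 12.5 J/(mol·K).
ΔU = 0.611×12.5×(526−407) = 907 J.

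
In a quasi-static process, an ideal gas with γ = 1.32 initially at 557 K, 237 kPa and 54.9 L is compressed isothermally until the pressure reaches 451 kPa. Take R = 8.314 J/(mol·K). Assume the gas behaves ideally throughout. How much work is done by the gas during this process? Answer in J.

n = P₁V₁/(RT₁) = 237×54.9/(8.314×557) = 2.81 mol.
Isothermal: T stays 557 K; PV = const ⇒ V₂ = 28.8 L, P₂ = 451 kPa.
W = nRT ln(V₂/V₁) = 2.81×8.314×557×ln(0.525) = -8370 J.

-8370 J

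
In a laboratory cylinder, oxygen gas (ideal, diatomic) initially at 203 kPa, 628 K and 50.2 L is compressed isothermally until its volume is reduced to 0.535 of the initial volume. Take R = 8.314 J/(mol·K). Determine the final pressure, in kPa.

Isothermal: T stays 628 K; PV = const ⇒ V₂ = 26.9 L, P₂ = 379 kPa.

379 kPa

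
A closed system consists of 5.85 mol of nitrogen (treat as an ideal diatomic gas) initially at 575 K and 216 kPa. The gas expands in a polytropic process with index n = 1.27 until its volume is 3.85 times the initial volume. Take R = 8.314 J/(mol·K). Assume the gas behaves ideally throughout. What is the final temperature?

V₁ = nRT₁/P₁ = 5.85×8.314×575/216 = 129 L.
Polytropic n=1.27: T₂ = T₁(V₁/V₂)^(n−1) = 575×(0.260)^0.27 = 400 K; P₂ = P₁(V₁/V₂)^n = 39.0 kPa.

400 K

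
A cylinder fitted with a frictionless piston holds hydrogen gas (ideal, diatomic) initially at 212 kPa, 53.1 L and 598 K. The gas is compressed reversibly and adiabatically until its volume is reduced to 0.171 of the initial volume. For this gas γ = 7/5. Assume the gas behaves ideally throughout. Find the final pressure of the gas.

Adiabatic: TV^(γ−1) = const ⇒ T₂ = 598×(5.85)^0.400 = 1210 K; PV^γ = const ⇒ P₂ = 2510 kPa.

2510 kPa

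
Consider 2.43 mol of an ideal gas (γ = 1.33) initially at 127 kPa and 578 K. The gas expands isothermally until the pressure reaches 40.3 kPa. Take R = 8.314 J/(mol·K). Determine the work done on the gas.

-13400 J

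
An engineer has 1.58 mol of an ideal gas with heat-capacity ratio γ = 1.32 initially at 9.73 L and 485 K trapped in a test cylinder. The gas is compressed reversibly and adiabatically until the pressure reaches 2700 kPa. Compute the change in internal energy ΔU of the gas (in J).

P₁ = nRT₁/V₁ = 1.58×8.314×485/9.73 = 655 kPa.
Adiabatic: T₂/T₁ = (P₂/P₁)^((γ−1)/γ) ⇒ T₂ = 485×(4.12)^0.242 = 684 K; V₂ = 3.33 L.
For an ideal gas ΔU = nCvΔT with Cv = R/(γ−1) = 26.0 J/(mol·K).
ΔU = 1.58×26.0×(684−485) = 8160 J.

8160 J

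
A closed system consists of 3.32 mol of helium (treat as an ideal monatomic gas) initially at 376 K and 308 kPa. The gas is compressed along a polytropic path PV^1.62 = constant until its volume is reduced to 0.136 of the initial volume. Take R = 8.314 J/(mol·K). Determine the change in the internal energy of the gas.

38100 J

V₁ = nRT₁/P₁ = 3.32×8.314×376/308 = 33.7 L.
Polytropic n=1.62: T₂ = T₁(V₁/V₂)^(n−1) = 376×(7.35)^0.62 = 1300 K; P₂ = P₁(V₁/V₂)^n = 7800 kPa.
For an ideal gas ΔU = nCvΔT with Cv = (3/2)R = 12.5 J/(mol·K).
ΔU = 3.32×12.5×(1300−376) = 38100 J.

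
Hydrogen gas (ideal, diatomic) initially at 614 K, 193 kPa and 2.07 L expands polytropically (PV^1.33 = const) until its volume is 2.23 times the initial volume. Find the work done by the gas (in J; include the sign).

282 J

n = P₁V₁/(RT₁) = 193×2.07/(8.314×614) = 0.0783 mol.
Polytropic n=1.33: T₂ = T₁(V₁/V₂)^(n−1) = 614×(0.448)^0.33 = 471 K; P₂ = P₁(V₁/V₂)^n = 66.4 kPa.
W = (P₁V₁−P₂V₂)/(n−1) = (193×2.07−66.4×4.62)/0.33 = 282 J.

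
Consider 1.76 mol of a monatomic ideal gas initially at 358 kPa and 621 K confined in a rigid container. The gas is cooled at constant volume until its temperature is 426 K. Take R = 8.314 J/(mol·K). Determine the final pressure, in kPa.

V₁ = nRT₁/P₁ = 1.76×8.314×621/358 = 25.4 L.
Isochoric: V stays 25.4 L; P/T = const ⇒ T₂ = 426 K, P₂ = 246 kPa.

246 kPa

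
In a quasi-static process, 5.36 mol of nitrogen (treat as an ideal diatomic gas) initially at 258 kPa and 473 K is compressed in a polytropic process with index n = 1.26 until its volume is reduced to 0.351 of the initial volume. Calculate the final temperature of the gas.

V₁ = nRT₁/P₁ = 5.36×8.314×473/258 = 81.7 L.
Polytropic n=1.26: T₂ = T₁(V₁/V₂)^(n−1) = 473×(2.85)^0.26 = 621 K; P₂ = P₁(V₁/V₂)^n = 965 kPa.

621 K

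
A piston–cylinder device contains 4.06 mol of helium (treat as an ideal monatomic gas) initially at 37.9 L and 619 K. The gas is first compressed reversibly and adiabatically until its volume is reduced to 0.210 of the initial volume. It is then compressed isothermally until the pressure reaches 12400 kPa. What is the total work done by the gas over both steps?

P₁ = nRT₁/V₁ = 4.06×8.314×619/37.9 = 551 kPa.
Step 1 — Adiabatic: TV^(γ−1) = const ⇒ T₂ = 619×(4.76)^0.667 = 1750 K; PV^γ = const ⇒ P₂ = 7430 kPa.
ΔU = nCvΔT = 4.06×12.5×(1750−619) = 57400 J.
Q = 0 for an adiabatic process, so W = −ΔU = -57400 J.
State after step 1: P = 7430 kPa, V = 7.96 L, T = 1750 K.
Step 2 — Isothermal: T stays 1750 K; PV = const ⇒ V₂ = 4.77 L, P₂ = 12400 kPa.
ΔU = 0 (ideal gas, T constant).
W = nRT ln(V₂/V₁) = 4.06×8.314×1750×ln(0.599) = -30300 J.
Q = ΔU + W = -30300 J.
Net over both steps: W = -87700 J, Q = -30300 J, ΔU = 57400 J.

-87700 J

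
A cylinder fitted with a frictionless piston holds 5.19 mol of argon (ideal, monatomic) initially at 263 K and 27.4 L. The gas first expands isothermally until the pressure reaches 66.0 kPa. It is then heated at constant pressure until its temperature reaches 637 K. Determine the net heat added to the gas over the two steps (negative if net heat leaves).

61200 J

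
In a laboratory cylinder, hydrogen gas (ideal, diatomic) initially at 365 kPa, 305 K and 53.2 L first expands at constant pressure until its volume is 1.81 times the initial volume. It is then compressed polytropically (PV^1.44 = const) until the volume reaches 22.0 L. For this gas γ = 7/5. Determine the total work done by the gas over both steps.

n = P₁V₁/(RT₁) = 365×53.2/(8.314×305) = 7.66 mol.
Step 1 — Isobaric: P stays 365 kPa; V/T = const ⇒ T₂ = 552 K, V₂ = 96.3 L.
W = PΔV = 365×(96.3−53.2) kPa·L = 15700 J.
ΔU = nCvΔT = 7.66×20.8×(552−305) = 39300 J.
Q = ΔU + W = nCpΔT = 55100 J.
State after step 1: P = 365 kPa, V = 96.3 L, T = 552 K.
Step 2 — Polytropic n=1.44: T₂ = T₁(V₁/V₂)^(n−1) = 552×(4.38)^0.44 = 1060 K; P₂ = P₁(V₁/V₂)^n = 3060 kPa.
W = (P₁V₁−P₂V₂)/(n−1) = (365×96.3−3060×22.0)/0.44 = -73100 J.
ΔU = nCvΔT = 7.66×20.8×(1060−552) = 80400 J.
Q = ΔU + W = 7310 J.
Net over both steps: W = -57300 J, Q = 62400 J, ΔU = 120000 J.

-57300 J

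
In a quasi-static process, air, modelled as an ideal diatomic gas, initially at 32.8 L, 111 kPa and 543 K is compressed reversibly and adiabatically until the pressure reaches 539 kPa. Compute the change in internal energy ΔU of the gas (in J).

5190 J

n = P₁V₁/(RT₁) = 111×32.8/(8.314×543) = 0.806 mol.
Adiabatic: T₂/T₁ = (P₂/P₁)^((γ−1)/γ) ⇒ T₂ = 543×(4.86)^0.286 = 853 K; V₂ = 10.6 L.
For an ideal gas ΔU = nCvΔT with Cv = (5/2)R = 20.8 J/(mol·K).
ΔU = 0.806×20.8×(853−543) = 5190 J.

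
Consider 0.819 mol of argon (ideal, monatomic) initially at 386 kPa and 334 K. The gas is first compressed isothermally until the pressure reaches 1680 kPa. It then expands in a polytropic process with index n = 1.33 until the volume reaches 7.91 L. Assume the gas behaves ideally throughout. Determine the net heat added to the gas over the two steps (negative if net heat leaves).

-1810 J

V₁ = nRT₁/P₁ = 0.819×8.314×334/386 = 5.89 L.
Step 1 — Isothermal: T stays 334 K; PV = const ⇒ V₂ = 1.35 L, P₂ = 1680 kPa.
ΔU = 0 (ideal gas, T constant).
W = nRT ln(V₂/V₁) = 0.819×8.314×334×ln(0.230) = -3340 J.
Q = ΔU + W = -3340 J.
State after step 1: P = 1680 kPa, V = 1.35 L, T = 334 K.
Step 2 — Polytropic n=1.33: T₂ = T₁(V₁/V₂)^(n−1) = 334×(0.171)^0.33 = 187 K; P₂ = P₁(V₁/V₂)^n = 161 kPa.
W = (P₁V₁−P₂V₂)/(n−1) = (1680×1.35−161×7.91)/0.33 = 3040 J.
ΔU = nCvΔT = 0.819×12.5×(187−334) = -1510 J.
Q = ΔU + W = 1540 J.
Net over both steps: W = -302 J, Q = -1810 J, ΔU = -1510 J.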